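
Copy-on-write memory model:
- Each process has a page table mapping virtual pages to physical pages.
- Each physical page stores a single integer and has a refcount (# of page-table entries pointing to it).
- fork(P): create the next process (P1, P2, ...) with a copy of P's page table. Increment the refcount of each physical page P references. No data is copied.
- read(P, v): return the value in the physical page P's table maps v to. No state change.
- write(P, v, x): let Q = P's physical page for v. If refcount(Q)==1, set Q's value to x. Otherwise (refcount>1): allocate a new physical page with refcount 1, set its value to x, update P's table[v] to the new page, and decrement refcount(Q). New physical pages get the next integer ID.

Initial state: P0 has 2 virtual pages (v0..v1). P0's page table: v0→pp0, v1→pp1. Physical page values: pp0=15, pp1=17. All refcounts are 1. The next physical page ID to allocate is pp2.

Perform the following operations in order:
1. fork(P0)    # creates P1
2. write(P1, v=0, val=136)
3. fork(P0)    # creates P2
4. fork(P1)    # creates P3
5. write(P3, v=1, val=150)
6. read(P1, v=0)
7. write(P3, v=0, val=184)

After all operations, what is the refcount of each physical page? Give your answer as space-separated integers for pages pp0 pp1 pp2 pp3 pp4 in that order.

Op 1: fork(P0) -> P1. 2 ppages; refcounts: pp0:2 pp1:2
Op 2: write(P1, v0, 136). refcount(pp0)=2>1 -> COPY to pp2. 3 ppages; refcounts: pp0:1 pp1:2 pp2:1
Op 3: fork(P0) -> P2. 3 ppages; refcounts: pp0:2 pp1:3 pp2:1
Op 4: fork(P1) -> P3. 3 ppages; refcounts: pp0:2 pp1:4 pp2:2
Op 5: write(P3, v1, 150). refcount(pp1)=4>1 -> COPY to pp3. 4 ppages; refcounts: pp0:2 pp1:3 pp2:2 pp3:1
Op 6: read(P1, v0) -> 136. No state change.
Op 7: write(P3, v0, 184). refcount(pp2)=2>1 -> COPY to pp4. 5 ppages; refcounts: pp0:2 pp1:3 pp2:1 pp3:1 pp4:1

Answer: 2 3 1 1 1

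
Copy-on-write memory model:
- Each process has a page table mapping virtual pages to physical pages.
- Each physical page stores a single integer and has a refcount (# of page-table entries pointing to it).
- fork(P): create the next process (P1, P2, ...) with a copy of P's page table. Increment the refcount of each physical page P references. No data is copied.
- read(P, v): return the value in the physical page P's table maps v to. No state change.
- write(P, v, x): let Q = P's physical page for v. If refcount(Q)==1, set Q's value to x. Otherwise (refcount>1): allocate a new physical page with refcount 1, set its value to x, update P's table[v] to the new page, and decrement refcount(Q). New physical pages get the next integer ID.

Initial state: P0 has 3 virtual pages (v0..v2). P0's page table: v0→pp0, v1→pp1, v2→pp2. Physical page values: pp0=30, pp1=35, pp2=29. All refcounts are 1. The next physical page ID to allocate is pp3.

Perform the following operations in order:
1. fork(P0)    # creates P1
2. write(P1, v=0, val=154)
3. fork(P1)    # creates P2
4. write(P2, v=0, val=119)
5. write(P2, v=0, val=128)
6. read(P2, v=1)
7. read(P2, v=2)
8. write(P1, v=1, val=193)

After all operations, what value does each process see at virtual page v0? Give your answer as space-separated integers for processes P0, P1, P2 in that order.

Op 1: fork(P0) -> P1. 3 ppages; refcounts: pp0:2 pp1:2 pp2:2
Op 2: write(P1, v0, 154). refcount(pp0)=2>1 -> COPY to pp3. 4 ppages; refcounts: pp0:1 pp1:2 pp2:2 pp3:1
Op 3: fork(P1) -> P2. 4 ppages; refcounts: pp0:1 pp1:3 pp2:3 pp3:2
Op 4: write(P2, v0, 119). refcount(pp3)=2>1 -> COPY to pp4. 5 ppages; refcounts: pp0:1 pp1:3 pp2:3 pp3:1 pp4:1
Op 5: write(P2, v0, 128). refcount(pp4)=1 -> write in place. 5 ppages; refcounts: pp0:1 pp1:3 pp2:3 pp3:1 pp4:1
Op 6: read(P2, v1) -> 35. No state change.
Op 7: read(P2, v2) -> 29. No state change.
Op 8: write(P1, v1, 193). refcount(pp1)=3>1 -> COPY to pp5. 6 ppages; refcounts: pp0:1 pp1:2 pp2:3 pp3:1 pp4:1 pp5:1
P0: v0 -> pp0 = 30
P1: v0 -> pp3 = 154
P2: v0 -> pp4 = 128

Answer: 30 154 128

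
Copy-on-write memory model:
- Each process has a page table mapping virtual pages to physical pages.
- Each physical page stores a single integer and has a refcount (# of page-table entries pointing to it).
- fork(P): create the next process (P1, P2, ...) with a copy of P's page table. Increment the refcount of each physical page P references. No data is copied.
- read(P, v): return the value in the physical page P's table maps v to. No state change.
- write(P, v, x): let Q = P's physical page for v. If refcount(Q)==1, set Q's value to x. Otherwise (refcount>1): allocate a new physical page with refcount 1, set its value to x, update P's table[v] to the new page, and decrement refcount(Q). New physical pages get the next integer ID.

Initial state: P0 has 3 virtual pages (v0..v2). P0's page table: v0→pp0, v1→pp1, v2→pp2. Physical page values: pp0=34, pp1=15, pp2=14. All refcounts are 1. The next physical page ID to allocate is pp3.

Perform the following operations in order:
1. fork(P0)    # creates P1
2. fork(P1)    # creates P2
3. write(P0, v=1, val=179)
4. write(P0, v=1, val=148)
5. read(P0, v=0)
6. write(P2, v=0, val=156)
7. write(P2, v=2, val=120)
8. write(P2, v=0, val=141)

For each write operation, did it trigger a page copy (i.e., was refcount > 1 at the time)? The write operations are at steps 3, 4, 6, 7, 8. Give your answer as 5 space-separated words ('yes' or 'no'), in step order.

Op 1: fork(P0) -> P1. 3 ppages; refcounts: pp0:2 pp1:2 pp2:2
Op 2: fork(P1) -> P2. 3 ppages; refcounts: pp0:3 pp1:3 pp2:3
Op 3: write(P0, v1, 179). refcount(pp1)=3>1 -> COPY to pp3. 4 ppages; refcounts: pp0:3 pp1:2 pp2:3 pp3:1
Op 4: write(P0, v1, 148). refcount(pp3)=1 -> write in place. 4 ppages; refcounts: pp0:3 pp1:2 pp2:3 pp3:1
Op 5: read(P0, v0) -> 34. No state change.
Op 6: write(P2, v0, 156). refcount(pp0)=3>1 -> COPY to pp4. 5 ppages; refcounts: pp0:2 pp1:2 pp2:3 pp3:1 pp4:1
Op 7: write(P2, v2, 120). refcount(pp2)=3>1 -> COPY to pp5. 6 ppages; refcounts: pp0:2 pp1:2 pp2:2 pp3:1 pp4:1 pp5:1
Op 8: write(P2, v0, 141). refcount(pp4)=1 -> write in place. 6 ppages; refcounts: pp0:2 pp1:2 pp2:2 pp3:1 pp4:1 pp5:1

yes no yes yes no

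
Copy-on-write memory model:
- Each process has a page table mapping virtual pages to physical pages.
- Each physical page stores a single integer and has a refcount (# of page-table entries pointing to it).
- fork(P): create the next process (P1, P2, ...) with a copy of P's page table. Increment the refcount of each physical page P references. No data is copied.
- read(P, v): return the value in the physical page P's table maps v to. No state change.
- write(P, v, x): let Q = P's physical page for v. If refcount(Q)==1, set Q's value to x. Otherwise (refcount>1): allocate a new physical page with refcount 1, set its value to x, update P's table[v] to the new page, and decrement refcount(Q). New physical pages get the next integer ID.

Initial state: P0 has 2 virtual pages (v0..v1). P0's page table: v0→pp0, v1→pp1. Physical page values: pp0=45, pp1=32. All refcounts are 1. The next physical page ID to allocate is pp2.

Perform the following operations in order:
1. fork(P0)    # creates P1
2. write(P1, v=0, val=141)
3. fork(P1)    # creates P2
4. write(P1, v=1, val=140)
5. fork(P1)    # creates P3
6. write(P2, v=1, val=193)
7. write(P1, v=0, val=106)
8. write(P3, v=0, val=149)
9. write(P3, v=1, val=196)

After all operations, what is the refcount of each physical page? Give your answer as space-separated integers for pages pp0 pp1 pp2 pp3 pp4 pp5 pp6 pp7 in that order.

Answer: 1 1 1 1 1 1 1 1

Derivation:
Op 1: fork(P0) -> P1. 2 ppages; refcounts: pp0:2 pp1:2
Op 2: write(P1, v0, 141). refcount(pp0)=2>1 -> COPY to pp2. 3 ppages; refcounts: pp0:1 pp1:2 pp2:1
Op 3: fork(P1) -> P2. 3 ppages; refcounts: pp0:1 pp1:3 pp2:2
Op 4: write(P1, v1, 140). refcount(pp1)=3>1 -> COPY to pp3. 4 ppages; refcounts: pp0:1 pp1:2 pp2:2 pp3:1
Op 5: fork(P1) -> P3. 4 ppages; refcounts: pp0:1 pp1:2 pp2:3 pp3:2
Op 6: write(P2, v1, 193). refcount(pp1)=2>1 -> COPY to pp4. 5 ppages; refcounts: pp0:1 pp1:1 pp2:3 pp3:2 pp4:1
Op 7: write(P1, v0, 106). refcount(pp2)=3>1 -> COPY to pp5. 6 ppages; refcounts: pp0:1 pp1:1 pp2:2 pp3:2 pp4:1 pp5:1
Op 8: write(P3, v0, 149). refcount(pp2)=2>1 -> COPY to pp6. 7 ppages; refcounts: pp0:1 pp1:1 pp2:1 pp3:2 pp4:1 pp5:1 pp6:1
Op 9: write(P3, v1, 196). refcount(pp3)=2>1 -> COPY to pp7. 8 ppages; refcounts: pp0:1 pp1:1 pp2:1 pp3:1 pp4:1 pp5:1 pp6:1 pp7:1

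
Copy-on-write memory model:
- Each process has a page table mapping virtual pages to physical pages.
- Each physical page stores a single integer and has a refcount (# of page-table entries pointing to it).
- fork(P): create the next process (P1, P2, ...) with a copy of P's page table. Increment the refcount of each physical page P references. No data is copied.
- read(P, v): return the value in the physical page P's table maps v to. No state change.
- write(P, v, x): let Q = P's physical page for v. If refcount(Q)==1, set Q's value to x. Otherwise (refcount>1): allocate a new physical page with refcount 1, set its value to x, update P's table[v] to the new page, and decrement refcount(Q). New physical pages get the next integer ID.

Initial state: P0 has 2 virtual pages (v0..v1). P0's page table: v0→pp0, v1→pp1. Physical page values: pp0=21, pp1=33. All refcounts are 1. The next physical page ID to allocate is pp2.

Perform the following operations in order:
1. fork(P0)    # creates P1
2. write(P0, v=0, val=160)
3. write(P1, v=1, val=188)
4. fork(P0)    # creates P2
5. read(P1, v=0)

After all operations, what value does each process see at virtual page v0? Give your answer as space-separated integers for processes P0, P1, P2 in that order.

Op 1: fork(P0) -> P1. 2 ppages; refcounts: pp0:2 pp1:2
Op 2: write(P0, v0, 160). refcount(pp0)=2>1 -> COPY to pp2. 3 ppages; refcounts: pp0:1 pp1:2 pp2:1
Op 3: write(P1, v1, 188). refcount(pp1)=2>1 -> COPY to pp3. 4 ppages; refcounts: pp0:1 pp1:1 pp2:1 pp3:1
Op 4: fork(P0) -> P2. 4 ppages; refcounts: pp0:1 pp1:2 pp2:2 pp3:1
Op 5: read(P1, v0) -> 21. No state change.
P0: v0 -> pp2 = 160
P1: v0 -> pp0 = 21
P2: v0 -> pp2 = 160

Answer: 160 21 160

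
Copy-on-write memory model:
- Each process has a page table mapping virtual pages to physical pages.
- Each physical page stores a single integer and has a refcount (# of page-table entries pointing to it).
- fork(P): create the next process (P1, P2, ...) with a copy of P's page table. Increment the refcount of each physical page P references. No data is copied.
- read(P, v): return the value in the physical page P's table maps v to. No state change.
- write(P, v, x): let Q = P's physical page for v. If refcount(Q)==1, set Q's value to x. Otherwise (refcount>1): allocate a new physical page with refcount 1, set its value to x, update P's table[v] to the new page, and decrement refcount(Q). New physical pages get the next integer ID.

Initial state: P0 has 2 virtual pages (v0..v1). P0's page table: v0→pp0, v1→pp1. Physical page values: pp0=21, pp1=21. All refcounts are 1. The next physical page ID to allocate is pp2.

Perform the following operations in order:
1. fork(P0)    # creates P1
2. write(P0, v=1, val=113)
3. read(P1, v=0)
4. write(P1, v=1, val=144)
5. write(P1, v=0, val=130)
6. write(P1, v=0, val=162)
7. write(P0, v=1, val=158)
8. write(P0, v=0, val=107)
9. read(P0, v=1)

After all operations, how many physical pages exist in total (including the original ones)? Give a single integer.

Op 1: fork(P0) -> P1. 2 ppages; refcounts: pp0:2 pp1:2
Op 2: write(P0, v1, 113). refcount(pp1)=2>1 -> COPY to pp2. 3 ppages; refcounts: pp0:2 pp1:1 pp2:1
Op 3: read(P1, v0) -> 21. No state change.
Op 4: write(P1, v1, 144). refcount(pp1)=1 -> write in place. 3 ppages; refcounts: pp0:2 pp1:1 pp2:1
Op 5: write(P1, v0, 130). refcount(pp0)=2>1 -> COPY to pp3. 4 ppages; refcounts: pp0:1 pp1:1 pp2:1 pp3:1
Op 6: write(P1, v0, 162). refcount(pp3)=1 -> write in place. 4 ppages; refcounts: pp0:1 pp1:1 pp2:1 pp3:1
Op 7: write(P0, v1, 158). refcount(pp2)=1 -> write in place. 4 ppages; refcounts: pp0:1 pp1:1 pp2:1 pp3:1
Op 8: write(P0, v0, 107). refcount(pp0)=1 -> write in place. 4 ppages; refcounts: pp0:1 pp1:1 pp2:1 pp3:1
Op 9: read(P0, v1) -> 158. No state change.

Answer: 4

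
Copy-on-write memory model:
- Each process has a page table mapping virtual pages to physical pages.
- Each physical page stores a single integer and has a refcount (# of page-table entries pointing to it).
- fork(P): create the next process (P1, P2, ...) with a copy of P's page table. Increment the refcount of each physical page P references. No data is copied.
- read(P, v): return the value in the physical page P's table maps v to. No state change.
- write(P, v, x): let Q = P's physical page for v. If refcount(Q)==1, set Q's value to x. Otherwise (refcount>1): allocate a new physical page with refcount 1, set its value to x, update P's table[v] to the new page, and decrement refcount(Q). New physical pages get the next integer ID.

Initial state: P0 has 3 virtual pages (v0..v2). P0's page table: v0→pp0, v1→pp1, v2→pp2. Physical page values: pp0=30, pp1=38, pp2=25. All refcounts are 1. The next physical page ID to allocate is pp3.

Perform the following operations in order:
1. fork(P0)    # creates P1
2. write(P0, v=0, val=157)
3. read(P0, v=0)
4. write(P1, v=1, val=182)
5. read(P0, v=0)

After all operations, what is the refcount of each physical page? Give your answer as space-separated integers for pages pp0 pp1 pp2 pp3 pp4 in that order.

Op 1: fork(P0) -> P1. 3 ppages; refcounts: pp0:2 pp1:2 pp2:2
Op 2: write(P0, v0, 157). refcount(pp0)=2>1 -> COPY to pp3. 4 ppages; refcounts: pp0:1 pp1:2 pp2:2 pp3:1
Op 3: read(P0, v0) -> 157. No state change.
Op 4: write(P1, v1, 182). refcount(pp1)=2>1 -> COPY to pp4. 5 ppages; refcounts: pp0:1 pp1:1 pp2:2 pp3:1 pp4:1
Op 5: read(P0, v0) -> 157. No state change.

Answer: 1 1 2 1 1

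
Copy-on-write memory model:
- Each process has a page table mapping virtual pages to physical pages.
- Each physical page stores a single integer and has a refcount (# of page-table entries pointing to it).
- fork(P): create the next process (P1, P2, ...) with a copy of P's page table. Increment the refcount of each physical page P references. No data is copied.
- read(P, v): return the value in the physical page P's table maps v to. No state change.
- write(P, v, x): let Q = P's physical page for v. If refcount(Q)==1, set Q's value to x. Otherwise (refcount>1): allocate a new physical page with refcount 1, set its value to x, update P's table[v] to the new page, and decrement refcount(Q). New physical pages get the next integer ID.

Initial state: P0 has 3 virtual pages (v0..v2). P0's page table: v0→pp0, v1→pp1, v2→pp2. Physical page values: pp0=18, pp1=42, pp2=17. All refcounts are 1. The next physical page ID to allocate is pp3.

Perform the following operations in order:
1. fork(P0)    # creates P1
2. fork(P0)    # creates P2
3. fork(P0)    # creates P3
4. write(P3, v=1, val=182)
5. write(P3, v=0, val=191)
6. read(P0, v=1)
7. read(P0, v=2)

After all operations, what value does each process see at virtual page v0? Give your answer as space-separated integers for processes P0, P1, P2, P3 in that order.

Answer: 18 18 18 191

Derivation:
Op 1: fork(P0) -> P1. 3 ppages; refcounts: pp0:2 pp1:2 pp2:2
Op 2: fork(P0) -> P2. 3 ppages; refcounts: pp0:3 pp1:3 pp2:3
Op 3: fork(P0) -> P3. 3 ppages; refcounts: pp0:4 pp1:4 pp2:4
Op 4: write(P3, v1, 182). refcount(pp1)=4>1 -> COPY to pp3. 4 ppages; refcounts: pp0:4 pp1:3 pp2:4 pp3:1
Op 5: write(P3, v0, 191). refcount(pp0)=4>1 -> COPY to pp4. 5 ppages; refcounts: pp0:3 pp1:3 pp2:4 pp3:1 pp4:1
Op 6: read(P0, v1) -> 42. No state change.
Op 7: read(P0, v2) -> 17. No state change.
P0: v0 -> pp0 = 18
P1: v0 -> pp0 = 18
P2: v0 -> pp0 = 18
P3: v0 -> pp4 = 191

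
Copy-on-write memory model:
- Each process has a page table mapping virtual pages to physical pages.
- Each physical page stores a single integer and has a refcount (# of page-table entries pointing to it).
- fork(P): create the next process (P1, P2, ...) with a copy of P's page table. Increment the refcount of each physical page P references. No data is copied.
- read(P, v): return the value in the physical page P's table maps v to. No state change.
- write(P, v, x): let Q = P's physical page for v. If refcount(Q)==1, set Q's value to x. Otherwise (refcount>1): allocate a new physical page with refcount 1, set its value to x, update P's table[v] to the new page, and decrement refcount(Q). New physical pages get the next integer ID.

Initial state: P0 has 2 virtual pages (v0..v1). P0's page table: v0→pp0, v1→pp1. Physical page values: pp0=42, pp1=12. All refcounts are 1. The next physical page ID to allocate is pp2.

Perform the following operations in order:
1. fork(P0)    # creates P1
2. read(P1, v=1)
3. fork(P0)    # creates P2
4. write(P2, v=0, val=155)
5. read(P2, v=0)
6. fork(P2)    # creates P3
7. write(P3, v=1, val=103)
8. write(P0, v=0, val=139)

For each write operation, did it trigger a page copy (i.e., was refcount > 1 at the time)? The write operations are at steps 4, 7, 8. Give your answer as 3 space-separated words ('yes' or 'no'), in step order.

Op 1: fork(P0) -> P1. 2 ppages; refcounts: pp0:2 pp1:2
Op 2: read(P1, v1) -> 12. No state change.
Op 3: fork(P0) -> P2. 2 ppages; refcounts: pp0:3 pp1:3
Op 4: write(P2, v0, 155). refcount(pp0)=3>1 -> COPY to pp2. 3 ppages; refcounts: pp0:2 pp1:3 pp2:1
Op 5: read(P2, v0) -> 155. No state change.
Op 6: fork(P2) -> P3. 3 ppages; refcounts: pp0:2 pp1:4 pp2:2
Op 7: write(P3, v1, 103). refcount(pp1)=4>1 -> COPY to pp3. 4 ppages; refcounts: pp0:2 pp1:3 pp2:2 pp3:1
Op 8: write(P0, v0, 139). refcount(pp0)=2>1 -> COPY to pp4. 5 ppages; refcounts: pp0:1 pp1:3 pp2:2 pp3:1 pp4:1

yes yes yes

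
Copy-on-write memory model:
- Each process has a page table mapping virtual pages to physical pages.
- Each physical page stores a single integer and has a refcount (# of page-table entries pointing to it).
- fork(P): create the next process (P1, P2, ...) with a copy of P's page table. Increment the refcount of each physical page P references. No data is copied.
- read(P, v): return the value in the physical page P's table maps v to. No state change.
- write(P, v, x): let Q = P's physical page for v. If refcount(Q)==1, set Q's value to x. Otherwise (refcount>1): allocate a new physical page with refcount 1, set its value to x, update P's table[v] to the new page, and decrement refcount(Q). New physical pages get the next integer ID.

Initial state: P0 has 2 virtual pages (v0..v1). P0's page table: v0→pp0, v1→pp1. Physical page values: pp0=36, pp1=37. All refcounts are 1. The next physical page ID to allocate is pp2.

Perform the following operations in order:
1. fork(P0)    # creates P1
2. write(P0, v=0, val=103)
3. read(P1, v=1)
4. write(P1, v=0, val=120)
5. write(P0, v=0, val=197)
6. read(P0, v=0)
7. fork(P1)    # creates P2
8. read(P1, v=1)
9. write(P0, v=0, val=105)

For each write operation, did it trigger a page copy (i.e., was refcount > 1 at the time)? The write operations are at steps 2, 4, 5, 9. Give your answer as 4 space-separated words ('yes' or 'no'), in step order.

Op 1: fork(P0) -> P1. 2 ppages; refcounts: pp0:2 pp1:2
Op 2: write(P0, v0, 103). refcount(pp0)=2>1 -> COPY to pp2. 3 ppages; refcounts: pp0:1 pp1:2 pp2:1
Op 3: read(P1, v1) -> 37. No state change.
Op 4: write(P1, v0, 120). refcount(pp0)=1 -> write in place. 3 ppages; refcounts: pp0:1 pp1:2 pp2:1
Op 5: write(P0, v0, 197). refcount(pp2)=1 -> write in place. 3 ppages; refcounts: pp0:1 pp1:2 pp2:1
Op 6: read(P0, v0) -> 197. No state change.
Op 7: fork(P1) -> P2. 3 ppages; refcounts: pp0:2 pp1:3 pp2:1
Op 8: read(P1, v1) -> 37. No state change.
Op 9: write(P0, v0, 105). refcount(pp2)=1 -> write in place. 3 ppages; refcounts: pp0:2 pp1:3 pp2:1

yes no no no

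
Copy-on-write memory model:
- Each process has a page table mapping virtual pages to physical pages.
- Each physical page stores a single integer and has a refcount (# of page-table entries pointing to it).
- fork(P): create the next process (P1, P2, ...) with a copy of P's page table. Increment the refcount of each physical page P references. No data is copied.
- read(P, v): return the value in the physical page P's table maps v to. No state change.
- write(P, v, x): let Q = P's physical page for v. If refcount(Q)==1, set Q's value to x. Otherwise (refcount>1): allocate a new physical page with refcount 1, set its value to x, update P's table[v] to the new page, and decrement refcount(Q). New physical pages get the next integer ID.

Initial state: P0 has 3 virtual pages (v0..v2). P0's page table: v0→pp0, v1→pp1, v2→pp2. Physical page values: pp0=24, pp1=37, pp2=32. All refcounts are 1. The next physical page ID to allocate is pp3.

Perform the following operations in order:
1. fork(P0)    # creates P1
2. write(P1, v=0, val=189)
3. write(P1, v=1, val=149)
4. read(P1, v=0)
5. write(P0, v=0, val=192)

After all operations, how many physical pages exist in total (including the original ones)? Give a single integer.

Answer: 5

Derivation:
Op 1: fork(P0) -> P1. 3 ppages; refcounts: pp0:2 pp1:2 pp2:2
Op 2: write(P1, v0, 189). refcount(pp0)=2>1 -> COPY to pp3. 4 ppages; refcounts: pp0:1 pp1:2 pp2:2 pp3:1
Op 3: write(P1, v1, 149). refcount(pp1)=2>1 -> COPY to pp4. 5 ppages; refcounts: pp0:1 pp1:1 pp2:2 pp3:1 pp4:1
Op 4: read(P1, v0) -> 189. No state change.
Op 5: write(P0, v0, 192). refcount(pp0)=1 -> write in place. 5 ppages; refcounts: pp0:1 pp1:1 pp2:2 pp3:1 pp4:1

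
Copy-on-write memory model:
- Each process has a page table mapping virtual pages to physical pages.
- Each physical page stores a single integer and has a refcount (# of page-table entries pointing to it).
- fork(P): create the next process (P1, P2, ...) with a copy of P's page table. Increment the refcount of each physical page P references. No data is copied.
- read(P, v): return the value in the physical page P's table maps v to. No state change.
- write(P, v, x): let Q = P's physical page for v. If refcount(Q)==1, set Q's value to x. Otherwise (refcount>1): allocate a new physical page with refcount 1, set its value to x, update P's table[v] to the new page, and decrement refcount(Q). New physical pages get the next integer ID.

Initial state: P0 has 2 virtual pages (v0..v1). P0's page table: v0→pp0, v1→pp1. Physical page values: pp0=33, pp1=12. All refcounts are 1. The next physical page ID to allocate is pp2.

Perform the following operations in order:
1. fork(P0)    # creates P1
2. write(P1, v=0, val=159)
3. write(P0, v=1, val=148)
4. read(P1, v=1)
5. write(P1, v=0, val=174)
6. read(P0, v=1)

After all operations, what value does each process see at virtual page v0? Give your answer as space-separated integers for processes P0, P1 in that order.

Op 1: fork(P0) -> P1. 2 ppages; refcounts: pp0:2 pp1:2
Op 2: write(P1, v0, 159). refcount(pp0)=2>1 -> COPY to pp2. 3 ppages; refcounts: pp0:1 pp1:2 pp2:1
Op 3: write(P0, v1, 148). refcount(pp1)=2>1 -> COPY to pp3. 4 ppages; refcounts: pp0:1 pp1:1 pp2:1 pp3:1
Op 4: read(P1, v1) -> 12. No state change.
Op 5: write(P1, v0, 174). refcount(pp2)=1 -> write in place. 4 ppages; refcounts: pp0:1 pp1:1 pp2:1 pp3:1
Op 6: read(P0, v1) -> 148. No state change.
P0: v0 -> pp0 = 33
P1: v0 -> pp2 = 174

Answer: 33 174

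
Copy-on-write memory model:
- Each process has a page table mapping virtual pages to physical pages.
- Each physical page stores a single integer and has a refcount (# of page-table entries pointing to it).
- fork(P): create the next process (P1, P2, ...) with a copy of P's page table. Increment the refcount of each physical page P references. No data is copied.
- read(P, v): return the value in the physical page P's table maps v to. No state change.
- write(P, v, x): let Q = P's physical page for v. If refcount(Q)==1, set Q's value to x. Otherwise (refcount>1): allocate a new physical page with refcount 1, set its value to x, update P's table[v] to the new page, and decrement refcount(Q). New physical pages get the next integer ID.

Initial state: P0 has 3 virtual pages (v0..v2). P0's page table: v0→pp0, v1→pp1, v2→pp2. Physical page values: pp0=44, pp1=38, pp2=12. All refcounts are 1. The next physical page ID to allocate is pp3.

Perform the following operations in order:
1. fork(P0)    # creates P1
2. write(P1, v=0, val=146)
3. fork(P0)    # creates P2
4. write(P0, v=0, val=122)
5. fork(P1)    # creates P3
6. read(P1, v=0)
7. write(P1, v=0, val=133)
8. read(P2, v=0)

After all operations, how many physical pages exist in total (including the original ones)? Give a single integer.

Op 1: fork(P0) -> P1. 3 ppages; refcounts: pp0:2 pp1:2 pp2:2
Op 2: write(P1, v0, 146). refcount(pp0)=2>1 -> COPY to pp3. 4 ppages; refcounts: pp0:1 pp1:2 pp2:2 pp3:1
Op 3: fork(P0) -> P2. 4 ppages; refcounts: pp0:2 pp1:3 pp2:3 pp3:1
Op 4: write(P0, v0, 122). refcount(pp0)=2>1 -> COPY to pp4. 5 ppages; refcounts: pp0:1 pp1:3 pp2:3 pp3:1 pp4:1
Op 5: fork(P1) -> P3. 5 ppages; refcounts: pp0:1 pp1:4 pp2:4 pp3:2 pp4:1
Op 6: read(P1, v0) -> 146. No state change.
Op 7: write(P1, v0, 133). refcount(pp3)=2>1 -> COPY to pp5. 6 ppages; refcounts: pp0:1 pp1:4 pp2:4 pp3:1 pp4:1 pp5:1
Op 8: read(P2, v0) -> 44. No state change.

Answer: 6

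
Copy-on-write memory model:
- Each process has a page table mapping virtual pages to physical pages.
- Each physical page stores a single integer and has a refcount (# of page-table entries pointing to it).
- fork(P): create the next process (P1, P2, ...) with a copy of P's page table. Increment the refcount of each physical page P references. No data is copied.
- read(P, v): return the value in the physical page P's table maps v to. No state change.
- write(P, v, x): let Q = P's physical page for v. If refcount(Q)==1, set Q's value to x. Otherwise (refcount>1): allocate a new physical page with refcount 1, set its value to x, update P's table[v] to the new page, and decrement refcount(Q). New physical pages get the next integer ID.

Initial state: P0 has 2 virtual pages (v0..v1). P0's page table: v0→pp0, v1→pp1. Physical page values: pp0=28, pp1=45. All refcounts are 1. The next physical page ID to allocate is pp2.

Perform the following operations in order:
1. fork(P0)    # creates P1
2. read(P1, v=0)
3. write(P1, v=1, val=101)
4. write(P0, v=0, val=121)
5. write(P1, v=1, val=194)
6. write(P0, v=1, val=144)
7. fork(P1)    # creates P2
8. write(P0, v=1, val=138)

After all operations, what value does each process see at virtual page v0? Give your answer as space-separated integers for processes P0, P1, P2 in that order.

Op 1: fork(P0) -> P1. 2 ppages; refcounts: pp0:2 pp1:2
Op 2: read(P1, v0) -> 28. No state change.
Op 3: write(P1, v1, 101). refcount(pp1)=2>1 -> COPY to pp2. 3 ppages; refcounts: pp0:2 pp1:1 pp2:1
Op 4: write(P0, v0, 121). refcount(pp0)=2>1 -> COPY to pp3. 4 ppages; refcounts: pp0:1 pp1:1 pp2:1 pp3:1
Op 5: write(P1, v1, 194). refcount(pp2)=1 -> write in place. 4 ppages; refcounts: pp0:1 pp1:1 pp2:1 pp3:1
Op 6: write(P0, v1, 144). refcount(pp1)=1 -> write in place. 4 ppages; refcounts: pp0:1 pp1:1 pp2:1 pp3:1
Op 7: fork(P1) -> P2. 4 ppages; refcounts: pp0:2 pp1:1 pp2:2 pp3:1
Op 8: write(P0, v1, 138). refcount(pp1)=1 -> write in place. 4 ppages; refcounts: pp0:2 pp1:1 pp2:2 pp3:1
P0: v0 -> pp3 = 121
P1: v0 -> pp0 = 28
P2: v0 -> pp0 = 28

Answer: 121 28 28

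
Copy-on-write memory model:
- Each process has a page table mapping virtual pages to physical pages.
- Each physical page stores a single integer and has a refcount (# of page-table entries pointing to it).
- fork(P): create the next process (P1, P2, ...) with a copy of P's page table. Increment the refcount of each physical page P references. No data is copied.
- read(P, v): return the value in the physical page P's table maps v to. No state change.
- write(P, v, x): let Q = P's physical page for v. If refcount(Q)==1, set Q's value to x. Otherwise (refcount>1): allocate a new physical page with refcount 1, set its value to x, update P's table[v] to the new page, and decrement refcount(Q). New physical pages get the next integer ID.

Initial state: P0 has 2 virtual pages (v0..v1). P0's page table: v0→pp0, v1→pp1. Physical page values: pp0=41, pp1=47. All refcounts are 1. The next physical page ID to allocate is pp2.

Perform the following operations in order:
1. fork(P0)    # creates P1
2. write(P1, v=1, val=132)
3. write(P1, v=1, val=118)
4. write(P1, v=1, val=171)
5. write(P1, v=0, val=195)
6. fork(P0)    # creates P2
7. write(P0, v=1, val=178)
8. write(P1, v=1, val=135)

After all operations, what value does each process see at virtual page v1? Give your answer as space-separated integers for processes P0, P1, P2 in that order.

Op 1: fork(P0) -> P1. 2 ppages; refcounts: pp0:2 pp1:2
Op 2: write(P1, v1, 132). refcount(pp1)=2>1 -> COPY to pp2. 3 ppages; refcounts: pp0:2 pp1:1 pp2:1
Op 3: write(P1, v1, 118). refcount(pp2)=1 -> write in place. 3 ppages; refcounts: pp0:2 pp1:1 pp2:1
Op 4: write(P1, v1, 171). refcount(pp2)=1 -> write in place. 3 ppages; refcounts: pp0:2 pp1:1 pp2:1
Op 5: write(P1, v0, 195). refcount(pp0)=2>1 -> COPY to pp3. 4 ppages; refcounts: pp0:1 pp1:1 pp2:1 pp3:1
Op 6: fork(P0) -> P2. 4 ppages; refcounts: pp0:2 pp1:2 pp2:1 pp3:1
Op 7: write(P0, v1, 178). refcount(pp1)=2>1 -> COPY to pp4. 5 ppages; refcounts: pp0:2 pp1:1 pp2:1 pp3:1 pp4:1
Op 8: write(P1, v1, 135). refcount(pp2)=1 -> write in place. 5 ppages; refcounts: pp0:2 pp1:1 pp2:1 pp3:1 pp4:1
P0: v1 -> pp4 = 178
P1: v1 -> pp2 = 135
P2: v1 -> pp1 = 47

Answer: 178 135 47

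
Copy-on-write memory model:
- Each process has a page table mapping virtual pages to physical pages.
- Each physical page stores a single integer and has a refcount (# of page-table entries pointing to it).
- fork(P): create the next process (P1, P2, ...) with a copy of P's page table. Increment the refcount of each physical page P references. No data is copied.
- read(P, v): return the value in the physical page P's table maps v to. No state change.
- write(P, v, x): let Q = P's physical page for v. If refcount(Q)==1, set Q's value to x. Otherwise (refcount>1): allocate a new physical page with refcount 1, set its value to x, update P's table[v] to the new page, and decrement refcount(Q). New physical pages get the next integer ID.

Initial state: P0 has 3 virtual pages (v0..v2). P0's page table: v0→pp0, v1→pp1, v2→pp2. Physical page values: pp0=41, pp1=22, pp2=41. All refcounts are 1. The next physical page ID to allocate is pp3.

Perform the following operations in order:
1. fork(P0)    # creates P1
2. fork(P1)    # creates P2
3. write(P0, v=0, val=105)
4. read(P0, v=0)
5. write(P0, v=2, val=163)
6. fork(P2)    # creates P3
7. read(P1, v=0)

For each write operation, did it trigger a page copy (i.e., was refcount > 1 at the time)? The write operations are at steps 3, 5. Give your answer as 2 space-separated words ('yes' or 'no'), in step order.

Op 1: fork(P0) -> P1. 3 ppages; refcounts: pp0:2 pp1:2 pp2:2
Op 2: fork(P1) -> P2. 3 ppages; refcounts: pp0:3 pp1:3 pp2:3
Op 3: write(P0, v0, 105). refcount(pp0)=3>1 -> COPY to pp3. 4 ppages; refcounts: pp0:2 pp1:3 pp2:3 pp3:1
Op 4: read(P0, v0) -> 105. No state change.
Op 5: write(P0, v2, 163). refcount(pp2)=3>1 -> COPY to pp4. 5 ppages; refcounts: pp0:2 pp1:3 pp2:2 pp3:1 pp4:1
Op 6: fork(P2) -> P3. 5 ppages; refcounts: pp0:3 pp1:4 pp2:3 pp3:1 pp4:1
Op 7: read(P1, v0) -> 41. No state change.

yes yes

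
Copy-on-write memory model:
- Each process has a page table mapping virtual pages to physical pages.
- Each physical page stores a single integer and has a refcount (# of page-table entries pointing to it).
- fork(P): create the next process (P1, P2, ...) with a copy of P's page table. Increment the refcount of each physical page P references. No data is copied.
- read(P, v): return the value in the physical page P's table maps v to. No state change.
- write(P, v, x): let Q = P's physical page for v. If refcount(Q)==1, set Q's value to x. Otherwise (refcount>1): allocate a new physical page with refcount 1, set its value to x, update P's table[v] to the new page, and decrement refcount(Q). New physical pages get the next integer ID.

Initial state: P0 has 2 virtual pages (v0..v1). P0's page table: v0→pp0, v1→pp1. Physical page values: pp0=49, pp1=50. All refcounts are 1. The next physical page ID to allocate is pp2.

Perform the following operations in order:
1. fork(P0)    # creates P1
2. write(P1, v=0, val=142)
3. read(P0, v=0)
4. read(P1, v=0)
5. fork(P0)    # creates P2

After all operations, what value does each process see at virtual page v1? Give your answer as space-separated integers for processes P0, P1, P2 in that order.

Op 1: fork(P0) -> P1. 2 ppages; refcounts: pp0:2 pp1:2
Op 2: write(P1, v0, 142). refcount(pp0)=2>1 -> COPY to pp2. 3 ppages; refcounts: pp0:1 pp1:2 pp2:1
Op 3: read(P0, v0) -> 49. No state change.
Op 4: read(P1, v0) -> 142. No state change.
Op 5: fork(P0) -> P2. 3 ppages; refcounts: pp0:2 pp1:3 pp2:1
P0: v1 -> pp1 = 50
P1: v1 -> pp1 = 50
P2: v1 -> pp1 = 50

Answer: 50 50 50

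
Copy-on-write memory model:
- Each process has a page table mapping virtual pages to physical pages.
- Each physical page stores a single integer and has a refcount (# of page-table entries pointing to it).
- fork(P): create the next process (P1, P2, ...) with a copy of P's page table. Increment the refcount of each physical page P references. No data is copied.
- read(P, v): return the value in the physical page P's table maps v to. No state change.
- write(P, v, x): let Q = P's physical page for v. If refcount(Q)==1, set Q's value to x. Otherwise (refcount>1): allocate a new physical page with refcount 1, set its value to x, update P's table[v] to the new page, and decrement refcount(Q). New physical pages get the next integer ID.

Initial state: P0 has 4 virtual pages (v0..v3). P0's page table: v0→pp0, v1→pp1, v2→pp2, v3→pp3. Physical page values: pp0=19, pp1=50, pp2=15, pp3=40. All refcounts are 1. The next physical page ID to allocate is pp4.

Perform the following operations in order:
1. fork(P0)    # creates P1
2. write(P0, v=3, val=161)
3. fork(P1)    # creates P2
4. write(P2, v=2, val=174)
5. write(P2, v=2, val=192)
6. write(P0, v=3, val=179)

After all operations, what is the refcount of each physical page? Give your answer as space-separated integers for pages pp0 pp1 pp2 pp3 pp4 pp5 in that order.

Answer: 3 3 2 2 1 1

Derivation:
Op 1: fork(P0) -> P1. 4 ppages; refcounts: pp0:2 pp1:2 pp2:2 pp3:2
Op 2: write(P0, v3, 161). refcount(pp3)=2>1 -> COPY to pp4. 5 ppages; refcounts: pp0:2 pp1:2 pp2:2 pp3:1 pp4:1
Op 3: fork(P1) -> P2. 5 ppages; refcounts: pp0:3 pp1:3 pp2:3 pp3:2 pp4:1
Op 4: write(P2, v2, 174). refcount(pp2)=3>1 -> COPY to pp5. 6 ppages; refcounts: pp0:3 pp1:3 pp2:2 pp3:2 pp4:1 pp5:1
Op 5: write(P2, v2, 192). refcount(pp5)=1 -> write in place. 6 ppages; refcounts: pp0:3 pp1:3 pp2:2 pp3:2 pp4:1 pp5:1
Op 6: write(P0, v3, 179). refcount(pp4)=1 -> write in place. 6 ppages; refcounts: pp0:3 pp1:3 pp2:2 pp3:2 pp4:1 pp5:1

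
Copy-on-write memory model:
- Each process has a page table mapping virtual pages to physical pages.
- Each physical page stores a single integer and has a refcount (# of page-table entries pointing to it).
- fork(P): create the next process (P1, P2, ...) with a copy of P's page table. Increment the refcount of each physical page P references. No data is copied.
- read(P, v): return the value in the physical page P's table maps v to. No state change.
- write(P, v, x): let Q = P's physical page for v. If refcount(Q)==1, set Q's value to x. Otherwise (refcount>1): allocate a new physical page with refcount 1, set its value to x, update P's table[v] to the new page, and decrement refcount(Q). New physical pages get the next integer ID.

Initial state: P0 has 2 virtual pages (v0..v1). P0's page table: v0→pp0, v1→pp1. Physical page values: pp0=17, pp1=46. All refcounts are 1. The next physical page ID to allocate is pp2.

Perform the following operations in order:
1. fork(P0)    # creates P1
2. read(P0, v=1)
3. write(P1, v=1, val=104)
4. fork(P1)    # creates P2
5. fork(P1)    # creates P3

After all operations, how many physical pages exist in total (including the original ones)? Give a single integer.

Answer: 3

Derivation:
Op 1: fork(P0) -> P1. 2 ppages; refcounts: pp0:2 pp1:2
Op 2: read(P0, v1) -> 46. No state change.
Op 3: write(P1, v1, 104). refcount(pp1)=2>1 -> COPY to pp2. 3 ppages; refcounts: pp0:2 pp1:1 pp2:1
Op 4: fork(P1) -> P2. 3 ppages; refcounts: pp0:3 pp1:1 pp2:2
Op 5: fork(P1) -> P3. 3 ppages; refcounts: pp0:4 pp1:1 pp2:3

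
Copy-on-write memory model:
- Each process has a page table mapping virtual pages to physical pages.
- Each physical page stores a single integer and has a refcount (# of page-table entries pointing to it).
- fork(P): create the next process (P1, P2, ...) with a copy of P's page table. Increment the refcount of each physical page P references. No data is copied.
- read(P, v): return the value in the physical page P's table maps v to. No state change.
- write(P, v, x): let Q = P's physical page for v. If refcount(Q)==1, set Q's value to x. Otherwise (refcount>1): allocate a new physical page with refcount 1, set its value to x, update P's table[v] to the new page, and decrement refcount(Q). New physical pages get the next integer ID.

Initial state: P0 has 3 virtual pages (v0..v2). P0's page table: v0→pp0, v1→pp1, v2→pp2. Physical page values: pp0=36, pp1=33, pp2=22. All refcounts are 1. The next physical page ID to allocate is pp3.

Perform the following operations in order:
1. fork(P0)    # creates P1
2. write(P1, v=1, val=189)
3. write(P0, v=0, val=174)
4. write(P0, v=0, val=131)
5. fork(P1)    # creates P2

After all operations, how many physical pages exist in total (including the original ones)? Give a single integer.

Answer: 5

Derivation:
Op 1: fork(P0) -> P1. 3 ppages; refcounts: pp0:2 pp1:2 pp2:2
Op 2: write(P1, v1, 189). refcount(pp1)=2>1 -> COPY to pp3. 4 ppages; refcounts: pp0:2 pp1:1 pp2:2 pp3:1
Op 3: write(P0, v0, 174). refcount(pp0)=2>1 -> COPY to pp4. 5 ppages; refcounts: pp0:1 pp1:1 pp2:2 pp3:1 pp4:1
Op 4: write(P0, v0, 131). refcount(pp4)=1 -> write in place. 5 ppages; refcounts: pp0:1 pp1:1 pp2:2 pp3:1 pp4:1
Op 5: fork(P1) -> P2. 5 ppages; refcounts: pp0:2 pp1:1 pp2:3 pp3:2 pp4:1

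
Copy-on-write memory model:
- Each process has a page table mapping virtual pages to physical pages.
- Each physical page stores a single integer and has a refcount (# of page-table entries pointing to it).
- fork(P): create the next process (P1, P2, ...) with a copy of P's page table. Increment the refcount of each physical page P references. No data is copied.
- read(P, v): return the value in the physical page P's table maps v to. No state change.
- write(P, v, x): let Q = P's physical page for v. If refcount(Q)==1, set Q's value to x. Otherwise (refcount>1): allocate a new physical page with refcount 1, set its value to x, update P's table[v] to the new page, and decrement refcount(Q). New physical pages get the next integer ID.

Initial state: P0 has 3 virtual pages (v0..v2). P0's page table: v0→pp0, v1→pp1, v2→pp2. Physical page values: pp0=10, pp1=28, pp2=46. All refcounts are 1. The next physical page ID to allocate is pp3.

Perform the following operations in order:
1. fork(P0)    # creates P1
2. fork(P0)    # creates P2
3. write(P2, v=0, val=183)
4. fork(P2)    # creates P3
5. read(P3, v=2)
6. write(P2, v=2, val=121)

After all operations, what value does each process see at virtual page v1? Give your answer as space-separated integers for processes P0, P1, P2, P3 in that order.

Op 1: fork(P0) -> P1. 3 ppages; refcounts: pp0:2 pp1:2 pp2:2
Op 2: fork(P0) -> P2. 3 ppages; refcounts: pp0:3 pp1:3 pp2:3
Op 3: write(P2, v0, 183). refcount(pp0)=3>1 -> COPY to pp3. 4 ppages; refcounts: pp0:2 pp1:3 pp2:3 pp3:1
Op 4: fork(P2) -> P3. 4 ppages; refcounts: pp0:2 pp1:4 pp2:4 pp3:2
Op 5: read(P3, v2) -> 46. No state change.
Op 6: write(P2, v2, 121). refcount(pp2)=4>1 -> COPY to pp4. 5 ppages; refcounts: pp0:2 pp1:4 pp2:3 pp3:2 pp4:1
P0: v1 -> pp1 = 28
P1: v1 -> pp1 = 28
P2: v1 -> pp1 = 28
P3: v1 -> pp1 = 28

Answer: 28 28 28 28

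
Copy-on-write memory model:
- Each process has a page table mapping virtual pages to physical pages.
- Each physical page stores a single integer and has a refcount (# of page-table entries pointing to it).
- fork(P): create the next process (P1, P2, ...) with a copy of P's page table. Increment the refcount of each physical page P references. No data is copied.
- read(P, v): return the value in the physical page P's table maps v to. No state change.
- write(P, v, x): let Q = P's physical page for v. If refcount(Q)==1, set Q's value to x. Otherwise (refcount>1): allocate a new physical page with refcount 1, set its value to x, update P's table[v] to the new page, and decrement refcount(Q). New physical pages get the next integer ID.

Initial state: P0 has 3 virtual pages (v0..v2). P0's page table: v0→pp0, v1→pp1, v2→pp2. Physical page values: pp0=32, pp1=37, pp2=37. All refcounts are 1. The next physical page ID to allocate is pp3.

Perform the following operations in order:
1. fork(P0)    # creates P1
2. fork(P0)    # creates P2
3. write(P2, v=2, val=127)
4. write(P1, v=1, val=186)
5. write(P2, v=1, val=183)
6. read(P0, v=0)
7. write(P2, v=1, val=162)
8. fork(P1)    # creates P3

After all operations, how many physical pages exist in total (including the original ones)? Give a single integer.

Answer: 6

Derivation:
Op 1: fork(P0) -> P1. 3 ppages; refcounts: pp0:2 pp1:2 pp2:2
Op 2: fork(P0) -> P2. 3 ppages; refcounts: pp0:3 pp1:3 pp2:3
Op 3: write(P2, v2, 127). refcount(pp2)=3>1 -> COPY to pp3. 4 ppages; refcounts: pp0:3 pp1:3 pp2:2 pp3:1
Op 4: write(P1, v1, 186). refcount(pp1)=3>1 -> COPY to pp4. 5 ppages; refcounts: pp0:3 pp1:2 pp2:2 pp3:1 pp4:1
Op 5: write(P2, v1, 183). refcount(pp1)=2>1 -> COPY to pp5. 6 ppages; refcounts: pp0:3 pp1:1 pp2:2 pp3:1 pp4:1 pp5:1
Op 6: read(P0, v0) -> 32. No state change.
Op 7: write(P2, v1, 162). refcount(pp5)=1 -> write in place. 6 ppages; refcounts: pp0:3 pp1:1 pp2:2 pp3:1 pp4:1 pp5:1
Op 8: fork(P1) -> P3. 6 ppages; refcounts: pp0:4 pp1:1 pp2:3 pp3:1 pp4:2 pp5:1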